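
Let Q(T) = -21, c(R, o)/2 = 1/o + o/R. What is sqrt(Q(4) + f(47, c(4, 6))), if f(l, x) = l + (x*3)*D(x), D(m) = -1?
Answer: 4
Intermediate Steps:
c(R, o) = 2/o + 2*o/R (c(R, o) = 2*(1/o + o/R) = 2/o + 2*o/R)
f(l, x) = l - 3*x (f(l, x) = l + (x*3)*(-1) = l + (3*x)*(-1) = l - 3*x)
sqrt(Q(4) + f(47, c(4, 6))) = sqrt(-21 + (47 - 3*(2/6 + 2*6/4))) = sqrt(-21 + (47 - 3*(2*(1/6) + 2*6*(1/4)))) = sqrt(-21 + (47 - 3*(1/3 + 3))) = sqrt(-21 + (47 - 3*10/3)) = sqrt(-21 + (47 - 10)) = sqrt(-21 + 37) = sqrt(16) = 4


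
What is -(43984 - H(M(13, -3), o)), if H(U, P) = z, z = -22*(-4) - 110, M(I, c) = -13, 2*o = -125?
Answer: -44006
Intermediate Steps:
o = -125/2 (o = (½)*(-125) = -125/2 ≈ -62.500)
z = -22 (z = 88 - 110 = -22)
H(U, P) = -22
-(43984 - H(M(13, -3), o)) = -(43984 - 1*(-22)) = -(43984 + 22) = -1*44006 = -44006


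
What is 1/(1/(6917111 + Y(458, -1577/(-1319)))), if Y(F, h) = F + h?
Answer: 9124275088/1319 ≈ 6.9176e+6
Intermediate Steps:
1/(1/(6917111 + Y(458, -1577/(-1319)))) = 1/(1/(6917111 + (458 - 1577/(-1319)))) = 1/(1/(6917111 + (458 - 1577*(-1/1319)))) = 1/(1/(6917111 + (458 + 1577/1319))) = 1/(1/(6917111 + 605679/1319)) = 1/(1/(9124275088/1319)) = 1/(1319/9124275088) = 9124275088/1319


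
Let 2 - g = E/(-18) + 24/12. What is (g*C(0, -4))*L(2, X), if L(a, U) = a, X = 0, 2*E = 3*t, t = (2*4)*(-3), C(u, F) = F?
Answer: 16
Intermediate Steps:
t = -24 (t = 8*(-3) = -24)
E = -36 (E = (3*(-24))/2 = (½)*(-72) = -36)
g = -2 (g = 2 - (-36/(-18) + 24/12) = 2 - (-36*(-1/18) + 24*(1/12)) = 2 - (2 + 2) = 2 - 1*4 = 2 - 4 = -2)
(g*C(0, -4))*L(2, X) = -2*(-4)*2 = 8*2 = 16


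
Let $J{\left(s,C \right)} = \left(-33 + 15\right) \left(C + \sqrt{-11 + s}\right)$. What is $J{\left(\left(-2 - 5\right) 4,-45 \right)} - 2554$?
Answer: $-1744 - 18 i \sqrt{39} \approx -1744.0 - 112.41 i$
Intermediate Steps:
$J{\left(s,C \right)} = - 18 C - 18 \sqrt{-11 + s}$ ($J{\left(s,C \right)} = - 18 \left(C + \sqrt{-11 + s}\right) = - 18 C - 18 \sqrt{-11 + s}$)
$J{\left(\left(-2 - 5\right) 4,-45 \right)} - 2554 = \left(\left(-18\right) \left(-45\right) - 18 \sqrt{-11 + \left(-2 - 5\right) 4}\right) - 2554 = \left(810 - 18 \sqrt{-11 - 28}\right) - 2554 = \left(810 - 18 \sqrt{-39}\right) - 2554 = \left(810 - 18 i \sqrt{39}\right) - 2554 = -1744 - 18 i \sqrt{39}$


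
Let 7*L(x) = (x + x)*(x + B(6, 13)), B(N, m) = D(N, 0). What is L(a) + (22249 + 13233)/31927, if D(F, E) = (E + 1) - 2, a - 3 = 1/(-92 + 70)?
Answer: 21334639/7726334 ≈ 2.7613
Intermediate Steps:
a = 65/22 (a = 3 + 1/(-92 + 70) = 3 + 1/(-22) = 3 - 1/22 = 65/22 ≈ 2.9545)
D(F, E) = -1 + E (D(F, E) = (1 + E) - 2 = -1 + E)
B(N, m) = -1 (B(N, m) = -1 + 0 = -1)
L(x) = 2*x*(-1 + x)/7 (L(x) = ((x + x)*(x - 1))/7 = ((2*x)*(-1 + x))/7 = (2*x*(-1 + x))/7 = 2*x*(-1 + x)/7)
L(a) + (22249 + 13233)/31927 = (2/7)*(65/22)*(-1 + 65/22) + (22249 + 13233)/31927 = (2/7)*(65/22)*(43/22) + 35482*(1/31927) = 2795/1694 + 35482/31927 = 21334639/7726334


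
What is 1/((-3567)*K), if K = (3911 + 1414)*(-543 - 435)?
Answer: 1/18576400950 ≈ 5.3832e-11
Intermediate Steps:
K = -5207850 (K = 5325*(-978) = -5207850)
1/((-3567)*K) = 1/(-3567*(-5207850)) = -1/3567*(-1/5207850) = 1/18576400950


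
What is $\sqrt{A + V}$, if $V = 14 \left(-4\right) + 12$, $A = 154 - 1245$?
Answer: $i \sqrt{1135} \approx 33.69 i$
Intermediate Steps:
$A = -1091$
$V = -44$ ($V = -56 + 12 = -44$)
$\sqrt{A + V} = \sqrt{-1091 - 44} = \sqrt{-1135} = i \sqrt{1135}$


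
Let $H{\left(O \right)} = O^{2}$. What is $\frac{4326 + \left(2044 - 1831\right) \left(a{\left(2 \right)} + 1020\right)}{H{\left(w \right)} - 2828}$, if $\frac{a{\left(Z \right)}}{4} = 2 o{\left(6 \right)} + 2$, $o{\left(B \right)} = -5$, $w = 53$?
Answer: $- \frac{214770}{19} \approx -11304.0$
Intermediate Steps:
$a{\left(Z \right)} = -32$ ($a{\left(Z \right)} = 4 \left(2 \left(-5\right) + 2\right) = 4 \left(-10 + 2\right) = 4 \left(-8\right) = -32$)
$\frac{4326 + \left(2044 - 1831\right) \left(a{\left(2 \right)} + 1020\right)}{H{\left(w \right)} - 2828} = \frac{4326 + \left(2044 - 1831\right) \left(-32 + 1020\right)}{53^{2} - 2828} = \frac{4326 + 213 \cdot 988}{2809 - 2828} = \frac{4326 + 210444}{-19} = 214770 \left(- \frac{1}{19}\right) = - \frac{214770}{19}$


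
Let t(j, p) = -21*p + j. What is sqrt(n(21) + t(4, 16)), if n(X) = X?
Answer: I*sqrt(311) ≈ 17.635*I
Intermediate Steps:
t(j, p) = j - 21*p
sqrt(n(21) + t(4, 16)) = sqrt(21 + (4 - 21*16)) = sqrt(21 + (4 - 336)) = sqrt(21 - 332) = sqrt(-311) = I*sqrt(311)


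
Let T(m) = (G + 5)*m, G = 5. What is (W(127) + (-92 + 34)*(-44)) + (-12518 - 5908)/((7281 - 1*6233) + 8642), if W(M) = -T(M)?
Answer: 2067359/1615 ≈ 1280.1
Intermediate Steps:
T(m) = 10*m (T(m) = (5 + 5)*m = 10*m)
W(M) = -10*M
(W(127) + (-92 + 34)*(-44)) + (-12518 - 5908)/((7281 - 1*6233) + 8642) = (-10*127 + (-92 + 34)*(-44)) + (-12518 - 5908)/((7281 - 1*6233) + 8642) = (-1270 - 58*(-44)) - 18426/((7281 - 6233) + 8642) = (-1270 + 2552) - 18426/(1048 + 8642) = 1282 - 18426/9690 = 1282 - 18426*1/9690 = 1282 - 3071/1615 = 2067359/1615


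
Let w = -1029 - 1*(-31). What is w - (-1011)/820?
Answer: -817349/820 ≈ -996.77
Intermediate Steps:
w = -998 (w = -1029 + 31 = -998)
w - (-1011)/820 = -998 - (-1011)/820 = -998 - 1*(-1011/820) = -998 + 1011/820 = -817349/820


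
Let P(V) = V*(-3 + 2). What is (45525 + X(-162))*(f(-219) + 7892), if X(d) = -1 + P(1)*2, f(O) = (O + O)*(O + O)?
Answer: 9092382192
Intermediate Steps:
f(O) = 4*O² (f(O) = (2*O)*(2*O) = 4*O²)
P(V) = -V (P(V) = V*(-1) = -V)
X(d) = -3 (X(d) = -1 - 1*1*2 = -1 - 1*2 = -1 - 2 = -3)
(45525 + X(-162))*(f(-219) + 7892) = (45525 - 3)*(4*(-219)² + 7892) = 45522*(4*47961 + 7892) = 45522*(191844 + 7892) = 45522*199736 = 9092382192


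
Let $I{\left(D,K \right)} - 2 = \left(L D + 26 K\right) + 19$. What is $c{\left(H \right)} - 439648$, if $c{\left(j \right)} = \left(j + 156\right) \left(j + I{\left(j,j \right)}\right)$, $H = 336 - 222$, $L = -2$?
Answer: $335522$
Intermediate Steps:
$H = 114$ ($H = 336 - 222 = 114$)
$I{\left(D,K \right)} = 21 - 2 D + 26 K$ ($I{\left(D,K \right)} = 2 - \left(-19 - 26 K + 2 D\right) = 2 + \left(19 - 2 D + 26 K\right) = 21 - 2 D + 26 K$)
$c{\left(j \right)} = \left(21 + 25 j\right) \left(156 + j\right)$ ($c{\left(j \right)} = \left(j + 156\right) \left(j + \left(21 - 2 j + 26 j\right)\right) = \left(156 + j\right) \left(j + \left(21 + 24 j\right)\right) = \left(156 + j\right) \left(21 + 25 j\right) = \left(21 + 25 j\right) \left(156 + j\right)$)
$c{\left(H \right)} - 439648 = \left(3276 + 25 \cdot 114^{2} + 3921 \cdot 114\right) - 439648 = \left(3276 + 25 \cdot 12996 + 446994\right) - 439648 = \left(3276 + 324900 + 446994\right) - 439648 = 775170 - 439648 = 335522$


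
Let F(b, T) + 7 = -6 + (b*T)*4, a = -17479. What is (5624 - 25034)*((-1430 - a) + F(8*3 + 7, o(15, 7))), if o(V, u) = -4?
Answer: -301631400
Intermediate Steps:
F(b, T) = -13 + 4*T*b (F(b, T) = -7 + (-6 + (b*T)*4) = -7 + (-6 + (T*b)*4) = -7 + (-6 + 4*T*b) = -13 + 4*T*b)
(5624 - 25034)*((-1430 - a) + F(8*3 + 7, o(15, 7))) = (5624 - 25034)*((-1430 - 1*(-17479)) + (-13 + 4*(-4)*(8*3 + 7))) = -19410*((-1430 + 17479) + (-13 + 4*(-4)*(24 + 7))) = -19410*(16049 + (-13 + 4*(-4)*31)) = -19410*(16049 + (-13 - 496)) = -19410*(16049 - 509) = -19410*15540 = -301631400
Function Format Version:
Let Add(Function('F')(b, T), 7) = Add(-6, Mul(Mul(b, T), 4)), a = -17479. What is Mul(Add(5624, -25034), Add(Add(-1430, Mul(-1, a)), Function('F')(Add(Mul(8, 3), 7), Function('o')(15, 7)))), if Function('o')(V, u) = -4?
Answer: -301631400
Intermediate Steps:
Function('F')(b, T) = Add(-13, Mul(4, T, b)) (Function('F')(b, T) = Add(-7, Add(-6, Mul(Mul(b, T), 4))) = Add(-7, Add(-6, Mul(Mul(T, b), 4))) = Add(-7, Add(-6, Mul(4, T, b))) = Add(-13, Mul(4, T, b)))
Mul(Add(5624, -25034), Add(Add(-1430, Mul(-1, a)), Function('F')(Add(Mul(8, 3), 7), Function('o')(15, 7)))) = Mul(Add(5624, -25034), Add(Add(-1430, Mul(-1, -17479)), Add(-13, Mul(4, -4, Add(Mul(8, 3), 7))))) = Mul(-19410, Add(Add(-1430, 17479), Add(-13, Mul(4, -4, Add(24, 7))))) = Mul(-19410, Add(16049, Add(-13, Mul(4, -4, 31)))) = Mul(-19410, Add(16049, Add(-13, -496))) = Mul(-19410, Add(16049, -509)) = Mul(-19410, 15540) = -301631400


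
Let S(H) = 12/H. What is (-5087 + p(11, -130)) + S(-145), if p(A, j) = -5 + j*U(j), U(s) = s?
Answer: 1712148/145 ≈ 11808.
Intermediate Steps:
p(A, j) = -5 + j² (p(A, j) = -5 + j*j = -5 + j²)
(-5087 + p(11, -130)) + S(-145) = (-5087 + (-5 + (-130)²)) + 12/(-145) = (-5087 + (-5 + 16900)) + 12*(-1/145) = (-5087 + 16895) - 12/145 = 11808 - 12/145 = 1712148/145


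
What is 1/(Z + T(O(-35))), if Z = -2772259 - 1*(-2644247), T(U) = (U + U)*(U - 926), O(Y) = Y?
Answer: -1/60742 ≈ -1.6463e-5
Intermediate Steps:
T(U) = 2*U*(-926 + U) (T(U) = (2*U)*(-926 + U) = 2*U*(-926 + U))
Z = -128012 (Z = -2772259 + 2644247 = -128012)
1/(Z + T(O(-35))) = 1/(-128012 + 2*(-35)*(-926 - 35)) = 1/(-128012 + 2*(-35)*(-961)) = 1/(-128012 + 67270) = 1/(-60742) = -1/60742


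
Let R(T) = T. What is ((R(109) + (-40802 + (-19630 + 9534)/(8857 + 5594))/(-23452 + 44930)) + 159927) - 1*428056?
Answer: -41594128057679/155189289 ≈ -2.6802e+5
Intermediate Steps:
((R(109) + (-40802 + (-19630 + 9534)/(8857 + 5594))/(-23452 + 44930)) + 159927) - 1*428056 = ((109 + (-40802 + (-19630 + 9534)/(8857 + 5594))/(-23452 + 44930)) + 159927) - 1*428056 = ((109 + (-40802 - 10096/14451)/21478) + 159927) - 428056 = ((109 + (-40802 - 10096*1/14451)*(1/21478)) + 159927) - 428056 = ((109 + (-40802 - 10096/14451)*(1/21478)) + 159927) - 428056 = ((109 - 589639798/14451*1/21478) + 159927) - 428056 = ((109 - 294819899/155189289) + 159927) - 428056 = (16620812602/155189289 + 159927) - 428056 = 24835578234505/155189289 - 428056 = -41594128057679/155189289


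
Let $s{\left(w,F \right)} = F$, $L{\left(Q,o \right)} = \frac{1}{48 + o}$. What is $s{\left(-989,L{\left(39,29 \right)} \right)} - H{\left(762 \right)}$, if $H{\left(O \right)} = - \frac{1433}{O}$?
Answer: $\frac{111103}{58674} \approx 1.8936$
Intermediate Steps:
$s{\left(-989,L{\left(39,29 \right)} \right)} - H{\left(762 \right)} = \frac{1}{48 + 29} - - \frac{1433}{762} = \frac{1}{77} - \left(-1433\right) \frac{1}{762} = \frac{1}{77} - - \frac{1433}{762} = \frac{1}{77} + \frac{1433}{762} = \frac{111103}{58674}$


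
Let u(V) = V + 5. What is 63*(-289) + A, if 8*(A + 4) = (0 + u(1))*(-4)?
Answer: -18214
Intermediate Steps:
u(V) = 5 + V
A = -7 (A = -4 + ((0 + (5 + 1))*(-4))/8 = -4 + ((0 + 6)*(-4))/8 = -4 + (6*(-4))/8 = -4 + (⅛)*(-24) = -4 - 3 = -7)
63*(-289) + A = 63*(-289) - 7 = -18207 - 7 = -18214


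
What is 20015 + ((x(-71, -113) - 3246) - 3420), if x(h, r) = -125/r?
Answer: 1508562/113 ≈ 13350.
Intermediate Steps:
20015 + ((x(-71, -113) - 3246) - 3420) = 20015 + ((-125/(-113) - 3246) - 3420) = 20015 + ((-125*(-1/113) - 3246) - 3420) = 20015 + ((125/113 - 3246) - 3420) = 20015 + (-366673/113 - 3420) = 20015 - 753133/113 = 1508562/113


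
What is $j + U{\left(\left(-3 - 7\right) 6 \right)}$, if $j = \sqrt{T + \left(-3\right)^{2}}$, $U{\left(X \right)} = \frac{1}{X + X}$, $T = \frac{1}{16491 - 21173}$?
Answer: $- \frac{1}{120} + \frac{\sqrt{197285434}}{4682} \approx 2.9916$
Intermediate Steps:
$T = - \frac{1}{4682}$ ($T = \frac{1}{-4682} = - \frac{1}{4682} \approx -0.00021358$)
$U{\left(X \right)} = \frac{1}{2 X}$
$j = \frac{\sqrt{197285434}}{4682}$ ($j = \sqrt{- \frac{1}{4682} + \left(-3\right)^{2}} = \sqrt{- \frac{1}{4682} + 9} = \sqrt{\frac{42137}{4682}} = \frac{\sqrt{197285434}}{4682} \approx 3.0$)
$j + U{\left(\left(-3 - 7\right) 6 \right)} = \frac{\sqrt{197285434}}{4682} + \frac{1}{2 \left(-3 - 7\right) 6} = \frac{\sqrt{197285434}}{4682} + \frac{1}{2 \left(\left(-10\right) 6\right)} = \frac{\sqrt{197285434}}{4682} + \frac{1}{2 \left(-60\right)} = \frac{\sqrt{197285434}}{4682} + \frac{1}{2} \left(- \frac{1}{60}\right) = \frac{\sqrt{197285434}}{4682} - \frac{1}{120} = - \frac{1}{120} + \frac{\sqrt{197285434}}{4682}$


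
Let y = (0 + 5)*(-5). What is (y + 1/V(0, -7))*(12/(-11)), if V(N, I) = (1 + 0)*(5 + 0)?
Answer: 1488/55 ≈ 27.055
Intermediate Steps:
V(N, I) = 5 (V(N, I) = 1*5 = 5)
y = -25 (y = 5*(-5) = -25)
(y + 1/V(0, -7))*(12/(-11)) = (-25 + 1/5)*(12/(-11)) = (-25 + ⅕)*(12*(-1/11)) = -124/5*(-12/11) = 1488/55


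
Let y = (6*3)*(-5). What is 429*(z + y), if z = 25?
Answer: -27885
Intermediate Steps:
y = -90 (y = 18*(-5) = -90)
429*(z + y) = 429*(25 - 90) = 429*(-65) = -27885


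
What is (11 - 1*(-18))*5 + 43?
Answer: 188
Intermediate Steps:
(11 - 1*(-18))*5 + 43 = (11 + 18)*5 + 43 = 29*5 + 43 = 145 + 43 = 188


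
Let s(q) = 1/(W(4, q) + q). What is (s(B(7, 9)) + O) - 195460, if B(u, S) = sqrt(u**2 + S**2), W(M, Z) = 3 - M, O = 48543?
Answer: -18952292/129 + sqrt(130)/129 ≈ -1.4692e+5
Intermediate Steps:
B(u, S) = sqrt(S**2 + u**2)
s(q) = 1/(-1 + q) (s(q) = 1/((3 - 1*4) + q) = 1/((3 - 4) + q) = 1/(-1 + q))
(s(B(7, 9)) + O) - 195460 = (1/(-1 + sqrt(9**2 + 7**2)) + 48543) - 195460 = (1/(-1 + sqrt(81 + 49)) + 48543) - 195460 = (1/(-1 + sqrt(130)) + 48543) - 195460 = (48543 + 1/(-1 + sqrt(130))) - 195460 = -146917 + 1/(-1 + sqrt(130))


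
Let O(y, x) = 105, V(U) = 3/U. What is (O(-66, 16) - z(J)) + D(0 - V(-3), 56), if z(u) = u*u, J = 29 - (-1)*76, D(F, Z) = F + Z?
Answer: -10863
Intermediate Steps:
J = 105 (J = 29 - 1*(-76) = 29 + 76 = 105)
z(u) = u²
(O(-66, 16) - z(J)) + D(0 - V(-3), 56) = (105 - 1*105²) + ((0 - 3/(-3)) + 56) = (105 - 1*11025) + ((0 - 3*(-1)/3) + 56) = (105 - 11025) + ((0 - 1*(-1)) + 56) = -10920 + ((0 + 1) + 56) = -10920 + (1 + 56) = -10920 + 57 = -10863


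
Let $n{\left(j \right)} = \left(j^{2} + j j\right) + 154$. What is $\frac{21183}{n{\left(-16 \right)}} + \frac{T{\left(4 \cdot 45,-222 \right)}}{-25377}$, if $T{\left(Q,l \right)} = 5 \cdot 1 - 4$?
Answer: $\frac{59728925}{1877898} \approx 31.806$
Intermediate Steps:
$T{\left(Q,l \right)} = 1$ ($T{\left(Q,l \right)} = 5 - 4 = 1$)
$n{\left(j \right)} = 154 + 2 j^{2}$ ($n{\left(j \right)} = \left(j^{2} + j^{2}\right) + 154 = 2 j^{2} + 154 = 154 + 2 j^{2}$)
$\frac{21183}{n{\left(-16 \right)}} + \frac{T{\left(4 \cdot 45,-222 \right)}}{-25377} = \frac{21183}{154 + 2 \left(-16\right)^{2}} + 1 \frac{1}{-25377} = \frac{21183}{154 + 2 \cdot 256} + 1 \left(- \frac{1}{25377}\right) = \frac{21183}{154 + 512} - \frac{1}{25377} = \frac{21183}{666} - \frac{1}{25377} = 21183 \cdot \frac{1}{666} - \frac{1}{25377} = \frac{7061}{222} - \frac{1}{25377} = \frac{59728925}{1877898}$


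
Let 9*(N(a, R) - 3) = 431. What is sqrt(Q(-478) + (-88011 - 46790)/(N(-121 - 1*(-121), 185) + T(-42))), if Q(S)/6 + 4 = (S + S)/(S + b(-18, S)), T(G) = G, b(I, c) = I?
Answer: I*sqrt(5834249445)/620 ≈ 123.2*I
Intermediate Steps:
N(a, R) = 458/9 (N(a, R) = 3 + (1/9)*431 = 3 + 431/9 = 458/9)
Q(S) = -24 + 12*S/(-18 + S) (Q(S) = -24 + 6*((S + S)/(S - 18)) = -24 + 6*((2*S)/(-18 + S)) = -24 + 6*(2*S/(-18 + S)) = -24 + 12*S/(-18 + S))
sqrt(Q(-478) + (-88011 - 46790)/(N(-121 - 1*(-121), 185) + T(-42))) = sqrt(12*(36 - 1*(-478))/(-18 - 478) + (-88011 - 46790)/(458/9 - 42)) = sqrt(12*(36 + 478)/(-496) - 134801/80/9) = sqrt(12*(-1/496)*514 - 134801*9/80) = sqrt(-771/62 - 1213209/80) = sqrt(-37640319/2480) = I*sqrt(5834249445)/620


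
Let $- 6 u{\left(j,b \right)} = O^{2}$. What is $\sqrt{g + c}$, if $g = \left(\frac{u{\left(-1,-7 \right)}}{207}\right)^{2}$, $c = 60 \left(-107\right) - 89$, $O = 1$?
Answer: $\frac{5 i \sqrt{401621963}}{1242} \approx 80.678 i$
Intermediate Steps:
$c = -6509$ ($c = -6420 - 89 = -6509$)
$u{\left(j,b \right)} = - \frac{1}{6}$ ($u{\left(j,b \right)} = - \frac{1^{2}}{6} = \left(- \frac{1}{6}\right) 1 = - \frac{1}{6}$)
$g = \frac{1}{1542564}$ ($g = \left(- \frac{1}{6 \cdot 207}\right)^{2} = \left(\left(- \frac{1}{6}\right) \frac{1}{207}\right)^{2} = \left(- \frac{1}{1242}\right)^{2} = \frac{1}{1542564} \approx 6.4827 \cdot 10^{-7}$)
$\sqrt{g + c} = \sqrt{\frac{1}{1542564} - 6509} = \sqrt{- \frac{10040549075}{1542564}} = \frac{5 i \sqrt{401621963}}{1242}$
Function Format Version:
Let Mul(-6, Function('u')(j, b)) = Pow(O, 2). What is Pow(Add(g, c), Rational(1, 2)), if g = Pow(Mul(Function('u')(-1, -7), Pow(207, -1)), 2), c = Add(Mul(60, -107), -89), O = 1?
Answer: Mul(Rational(5, 1242), I, Pow(401621963, Rational(1, 2))) ≈ Mul(80.678, I)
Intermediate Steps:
c = -6509 (c = Add(-6420, -89) = -6509)
Function('u')(j, b) = Rational(-1, 6) (Function('u')(j, b) = Mul(Rational(-1, 6), Pow(1, 2)) = Mul(Rational(-1, 6), 1) = Rational(-1, 6))
g = Rational(1, 1542564) (g = Pow(Mul(Rational(-1, 6), Pow(207, -1)), 2) = Pow(Mul(Rational(-1, 6), Rational(1, 207)), 2) = Pow(Rational(-1, 1242), 2) = Rational(1, 1542564) ≈ 6.4827e-7)
Pow(Add(g, c), Rational(1, 2)) = Pow(Add(Rational(1, 1542564), -6509), Rational(1, 2)) = Pow(Rational(-10040549075, 1542564), Rational(1, 2)) = Mul(Rational(5, 1242), I, Pow(401621963, Rational(1, 2)))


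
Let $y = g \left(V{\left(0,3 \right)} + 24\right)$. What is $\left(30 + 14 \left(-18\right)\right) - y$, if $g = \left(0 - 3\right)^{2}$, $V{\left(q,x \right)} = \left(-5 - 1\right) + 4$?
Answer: $-420$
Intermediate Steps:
$V{\left(q,x \right)} = -2$ ($V{\left(q,x \right)} = -6 + 4 = -2$)
$g = 9$ ($g = \left(-3\right)^{2} = 9$)
$y = 198$ ($y = 9 \left(-2 + 24\right) = 9 \cdot 22 = 198$)
$\left(30 + 14 \left(-18\right)\right) - y = \left(30 + 14 \left(-18\right)\right) - 198 = \left(30 - 252\right) - 198 = -222 - 198 = -420$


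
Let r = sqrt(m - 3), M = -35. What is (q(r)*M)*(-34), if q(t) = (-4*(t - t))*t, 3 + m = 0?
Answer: 0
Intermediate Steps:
m = -3 (m = -3 + 0 = -3)
r = I*sqrt(6) (r = sqrt(-3 - 3) = sqrt(-6) = I*sqrt(6) ≈ 2.4495*I)
q(t) = 0 (q(t) = (-4*0)*t = 0*t = 0)
(q(r)*M)*(-34) = (0*(-35))*(-34) = 0*(-34) = 0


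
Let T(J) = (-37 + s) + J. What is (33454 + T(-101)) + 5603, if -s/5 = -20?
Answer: 39019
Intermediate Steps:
s = 100 (s = -5*(-20) = 100)
T(J) = 63 + J (T(J) = (-37 + 100) + J = 63 + J)
(33454 + T(-101)) + 5603 = (33454 + (63 - 101)) + 5603 = (33454 - 38) + 5603 = 33416 + 5603 = 39019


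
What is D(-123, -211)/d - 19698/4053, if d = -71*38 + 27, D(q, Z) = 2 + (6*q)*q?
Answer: -20025166/515503 ≈ -38.846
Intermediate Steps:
D(q, Z) = 2 + 6*q²
d = -2671 (d = -2698 + 27 = -2671)
D(-123, -211)/d - 19698/4053 = (2 + 6*(-123)²)/(-2671) - 19698/4053 = (2 + 6*15129)*(-1/2671) - 19698*1/4053 = (2 + 90774)*(-1/2671) - 938/193 = 90776*(-1/2671) - 938/193 = -90776/2671 - 938/193 = -20025166/515503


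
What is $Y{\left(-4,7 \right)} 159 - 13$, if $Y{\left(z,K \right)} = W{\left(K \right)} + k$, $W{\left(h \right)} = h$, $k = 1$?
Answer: $1259$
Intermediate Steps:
$Y{\left(z,K \right)} = 1 + K$ ($Y{\left(z,K \right)} = K + 1 = 1 + K$)
$Y{\left(-4,7 \right)} 159 - 13 = \left(1 + 7\right) 159 - 13 = 8 \cdot 159 - 13 = 1272 - 13 = 1259$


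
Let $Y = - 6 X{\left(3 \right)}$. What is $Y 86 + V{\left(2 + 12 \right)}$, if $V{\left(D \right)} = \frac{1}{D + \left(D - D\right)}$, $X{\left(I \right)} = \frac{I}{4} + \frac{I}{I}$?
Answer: $- \frac{12641}{14} \approx -902.93$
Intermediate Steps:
$X{\left(I \right)} = 1 + \frac{I}{4}$ ($X{\left(I \right)} = I \frac{1}{4} + 1 = \frac{I}{4} + 1 = 1 + \frac{I}{4}$)
$Y = - \frac{21}{2}$ ($Y = - 6 \left(1 + \frac{1}{4} \cdot 3\right) = - 6 \left(1 + \frac{3}{4}\right) = \left(-6\right) \frac{7}{4} = - \frac{21}{2} \approx -10.5$)
$V{\left(D \right)} = \frac{1}{D}$ ($V{\left(D \right)} = \frac{1}{D + 0} = \frac{1}{D}$)
$Y 86 + V{\left(2 + 12 \right)} = \left(- \frac{21}{2}\right) 86 + \frac{1}{2 + 12} = -903 + \frac{1}{14} = - \frac{12641}{14}$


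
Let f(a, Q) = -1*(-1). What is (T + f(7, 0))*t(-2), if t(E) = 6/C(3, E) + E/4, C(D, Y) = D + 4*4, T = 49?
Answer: -175/19 ≈ -9.2105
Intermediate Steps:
C(D, Y) = 16 + D (C(D, Y) = D + 16 = 16 + D)
f(a, Q) = 1
t(E) = 6/19 + E/4 (t(E) = 6/(16 + 3) + E/4 = 6/19 + E*(¼) = 6*(1/19) + E/4 = 6/19 + E/4)
(T + f(7, 0))*t(-2) = (49 + 1)*(6/19 + (¼)*(-2)) = 50*(6/19 - ½) = 50*(-7/38) = -175/19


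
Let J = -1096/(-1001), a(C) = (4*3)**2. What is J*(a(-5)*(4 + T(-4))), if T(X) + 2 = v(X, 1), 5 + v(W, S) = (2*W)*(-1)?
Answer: 789120/1001 ≈ 788.33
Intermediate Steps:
v(W, S) = -5 - 2*W (v(W, S) = -5 + (2*W)*(-1) = -5 - 2*W)
T(X) = -7 - 2*X (T(X) = -2 + (-5 - 2*X) = -7 - 2*X)
a(C) = 144 (a(C) = 12**2 = 144)
J = 1096/1001 (J = -1096*(-1/1001) = 1096/1001 ≈ 1.0949)
J*(a(-5)*(4 + T(-4))) = 1096*(144*(4 + (-7 - 2*(-4))))/1001 = 1096*(144*(4 + (-7 + 8)))/1001 = 1096*(144*(4 + 1))/1001 = 1096*(144*5)/1001 = (1096/1001)*720 = 789120/1001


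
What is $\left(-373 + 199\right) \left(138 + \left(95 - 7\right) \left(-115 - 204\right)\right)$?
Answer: $4860516$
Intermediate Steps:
$\left(-373 + 199\right) \left(138 + \left(95 - 7\right) \left(-115 - 204\right)\right) = - 174 \left(138 + 88 \left(-319\right)\right) = - 174 \left(138 - 28072\right) = \left(-174\right) \left(-27934\right) = 4860516$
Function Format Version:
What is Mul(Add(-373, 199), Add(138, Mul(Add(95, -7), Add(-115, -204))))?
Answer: 4860516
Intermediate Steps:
Mul(Add(-373, 199), Add(138, Mul(Add(95, -7), Add(-115, -204)))) = Mul(-174, Add(138, Mul(88, -319))) = Mul(-174, Add(138, -28072)) = Mul(-174, -27934) = 4860516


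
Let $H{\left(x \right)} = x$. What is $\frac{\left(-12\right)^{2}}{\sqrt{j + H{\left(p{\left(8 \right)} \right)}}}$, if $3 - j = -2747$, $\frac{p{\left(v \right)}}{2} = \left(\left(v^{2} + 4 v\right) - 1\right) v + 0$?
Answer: $\frac{72 \sqrt{4270}}{2135} \approx 2.2037$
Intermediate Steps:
$p{\left(v \right)} = 2 v \left(-1 + v^{2} + 4 v\right)$ ($p{\left(v \right)} = 2 \left(\left(\left(v^{2} + 4 v\right) - 1\right) v + 0\right) = 2 \left(\left(-1 + v^{2} + 4 v\right) v + 0\right) = 2 \left(v \left(-1 + v^{2} + 4 v\right) + 0\right) = 2 v \left(-1 + v^{2} + 4 v\right)$)
$j = 2750$ ($j = 3 - -2747 = 3 + 2747 = 2750$)
$\frac{\left(-12\right)^{2}}{\sqrt{j + H{\left(p{\left(8 \right)} \right)}}} = \frac{\left(-12\right)^{2}}{\sqrt{2750 + 2 \cdot 8 \left(-1 + 8^{2} + 4 \cdot 8\right)}} = \frac{144}{\sqrt{2750 + 2 \cdot 8 \left(-1 + 64 + 32\right)}} = \frac{144}{\sqrt{2750 + 2 \cdot 8 \cdot 95}} = \frac{144}{\sqrt{2750 + 1520}} = \frac{144}{\sqrt{4270}} = 144 \frac{\sqrt{4270}}{4270} = \frac{72 \sqrt{4270}}{2135}$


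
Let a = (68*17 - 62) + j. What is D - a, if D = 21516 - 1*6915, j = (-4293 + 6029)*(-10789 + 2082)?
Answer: 15128859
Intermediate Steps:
j = -15115352 (j = 1736*(-8707) = -15115352)
a = -15114258 (a = (68*17 - 62) - 15115352 = (1156 - 62) - 15115352 = 1094 - 15115352 = -15114258)
D = 14601 (D = 21516 - 6915 = 14601)
D - a = 14601 - 1*(-15114258) = 14601 + 15114258 = 15128859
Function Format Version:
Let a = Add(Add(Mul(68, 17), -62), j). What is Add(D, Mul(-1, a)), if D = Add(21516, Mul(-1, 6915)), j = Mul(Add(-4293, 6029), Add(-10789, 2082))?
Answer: 15128859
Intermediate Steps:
j = -15115352 (j = Mul(1736, -8707) = -15115352)
a = -15114258 (a = Add(Add(Mul(68, 17), -62), -15115352) = Add(Add(1156, -62), -15115352) = Add(1094, -15115352) = -15114258)
D = 14601 (D = Add(21516, -6915) = 14601)
Add(D, Mul(-1, a)) = Add(14601, Mul(-1, -15114258)) = Add(14601, 15114258) = 15128859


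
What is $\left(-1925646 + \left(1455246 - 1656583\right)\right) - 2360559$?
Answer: $-4487542$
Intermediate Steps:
$\left(-1925646 + \left(1455246 - 1656583\right)\right) - 2360559 = \left(-1925646 - 201337\right) - 2360559 = -2126983 - 2360559 = -4487542$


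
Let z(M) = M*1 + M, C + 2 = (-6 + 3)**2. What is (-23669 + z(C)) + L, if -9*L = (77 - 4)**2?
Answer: -218224/9 ≈ -24247.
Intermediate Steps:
C = 7 (C = -2 + (-6 + 3)**2 = -2 + (-3)**2 = -2 + 9 = 7)
L = -5329/9 (L = -(77 - 4)**2/9 = -1/9*73**2 = -1/9*5329 = -5329/9 ≈ -592.11)
z(M) = 2*M (z(M) = M + M = 2*M)
(-23669 + z(C)) + L = (-23669 + 2*7) - 5329/9 = (-23669 + 14) - 5329/9 = -23655 - 5329/9 = -218224/9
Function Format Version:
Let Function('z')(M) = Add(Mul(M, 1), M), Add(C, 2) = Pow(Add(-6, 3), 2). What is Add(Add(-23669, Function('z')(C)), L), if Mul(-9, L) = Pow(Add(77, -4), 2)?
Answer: Rational(-218224, 9) ≈ -24247.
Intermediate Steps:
C = 7 (C = Add(-2, Pow(Add(-6, 3), 2)) = Add(-2, Pow(-3, 2)) = Add(-2, 9) = 7)
L = Rational(-5329, 9) (L = Mul(Rational(-1, 9), Pow(Add(77, -4), 2)) = Mul(Rational(-1, 9), Pow(73, 2)) = Mul(Rational(-1, 9), 5329) = Rational(-5329, 9) ≈ -592.11)
Function('z')(M) = Mul(2, M) (Function('z')(M) = Add(M, M) = Mul(2, M))
Add(Add(-23669, Function('z')(C)), L) = Add(Add(-23669, Mul(2, 7)), Rational(-5329, 9)) = Add(Add(-23669, 14), Rational(-5329, 9)) = Add(-23655, Rational(-5329, 9)) = Rational(-218224, 9)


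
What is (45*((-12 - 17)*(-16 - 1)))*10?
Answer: 221850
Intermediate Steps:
(45*((-12 - 17)*(-16 - 1)))*10 = (45*(-29*(-17)))*10 = (45*493)*10 = 22185*10 = 221850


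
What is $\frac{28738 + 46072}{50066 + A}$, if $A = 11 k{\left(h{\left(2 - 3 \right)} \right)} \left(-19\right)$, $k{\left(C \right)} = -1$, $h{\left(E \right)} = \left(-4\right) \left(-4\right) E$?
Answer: $\frac{14962}{10055} \approx 1.488$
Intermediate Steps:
$h{\left(E \right)} = 16 E$
$A = 209$ ($A = 11 \left(-1\right) \left(-19\right) = \left(-11\right) \left(-19\right) = 209$)
$\frac{28738 + 46072}{50066 + A} = \frac{28738 + 46072}{50066 + 209} = \frac{74810}{50275} = 74810 \cdot \frac{1}{50275} = \frac{14962}{10055}$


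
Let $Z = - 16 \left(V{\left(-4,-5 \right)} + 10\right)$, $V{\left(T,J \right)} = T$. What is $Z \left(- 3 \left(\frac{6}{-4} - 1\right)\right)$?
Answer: $-720$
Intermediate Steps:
$Z = -96$ ($Z = - 16 \left(-4 + 10\right) = \left(-16\right) 6 = -96$)
$Z \left(- 3 \left(\frac{6}{-4} - 1\right)\right) = - 96 \left(- 3 \left(\frac{6}{-4} - 1\right)\right) = - 96 \left(- 3 \left(6 \left(- \frac{1}{4}\right) - 1\right)\right) = - 96 \left(- 3 \left(- \frac{3}{2} - 1\right)\right) = - 96 \left(\left(-3\right) \left(- \frac{5}{2}\right)\right) = \left(-96\right) \frac{15}{2} = -720$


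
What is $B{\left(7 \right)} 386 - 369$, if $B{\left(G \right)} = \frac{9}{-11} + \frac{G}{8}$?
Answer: $- \frac{15271}{44} \approx -347.07$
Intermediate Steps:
$B{\left(G \right)} = - \frac{9}{11} + \frac{G}{8}$ ($B{\left(G \right)} = 9 \left(- \frac{1}{11}\right) + G \frac{1}{8} = - \frac{9}{11} + \frac{G}{8}$)
$B{\left(7 \right)} 386 - 369 = \left(- \frac{9}{11} + \frac{1}{8} \cdot 7\right) 386 - 369 = \left(- \frac{9}{11} + \frac{7}{8}\right) 386 - 369 = \frac{5}{88} \cdot 386 - 369 = \frac{965}{44} - 369 = - \frac{15271}{44}$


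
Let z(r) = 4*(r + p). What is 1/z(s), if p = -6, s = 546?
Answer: 1/2160 ≈ 0.00046296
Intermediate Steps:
z(r) = -24 + 4*r (z(r) = 4*(r - 6) = 4*(-6 + r) = -24 + 4*r)
1/z(s) = 1/(-24 + 4*546) = 1/(-24 + 2184) = 1/2160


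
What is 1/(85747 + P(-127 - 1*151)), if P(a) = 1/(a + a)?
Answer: 556/47675331 ≈ 1.1662e-5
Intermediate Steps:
P(a) = 1/(2*a)
1/(85747 + P(-127 - 1*151)) = 1/(85747 + 1/(2*(-127 - 1*151))) = 1/(85747 + 1/(2*(-127 - 151))) = 1/(85747 + (1/2)/(-278)) = 1/(85747 + (1/2)*(-1/278)) = 1/(85747 - 1/556) = 1/(47675331/556) = 556/47675331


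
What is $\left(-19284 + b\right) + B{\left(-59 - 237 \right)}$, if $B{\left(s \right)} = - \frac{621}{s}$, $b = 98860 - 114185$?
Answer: $- \frac{10243643}{296} \approx -34607.0$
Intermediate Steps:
$b = -15325$
$\left(-19284 + b\right) + B{\left(-59 - 237 \right)} = \left(-19284 - 15325\right) - \frac{621}{-59 - 237} = -34609 - \frac{621}{-296} = -34609 - - \frac{621}{296} = -34609 + \frac{621}{296} = - \frac{10243643}{296}$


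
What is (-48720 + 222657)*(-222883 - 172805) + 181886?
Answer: -68824601770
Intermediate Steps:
(-48720 + 222657)*(-222883 - 172805) + 181886 = 173937*(-395688) + 181886 = -68824783656 + 181886 = -68824601770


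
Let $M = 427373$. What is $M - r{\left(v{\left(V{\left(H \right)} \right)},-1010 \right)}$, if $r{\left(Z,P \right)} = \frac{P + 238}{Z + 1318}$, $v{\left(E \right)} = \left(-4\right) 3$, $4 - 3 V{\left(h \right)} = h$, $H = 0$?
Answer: $\frac{279074955}{653} \approx 4.2737 \cdot 10^{5}$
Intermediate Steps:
$V{\left(h \right)} = \frac{4}{3} - \frac{h}{3}$
$v{\left(E \right)} = -12$
$r{\left(Z,P \right)} = \frac{238 + P}{1318 + Z}$
$M - r{\left(v{\left(V{\left(H \right)} \right)},-1010 \right)} = 427373 - \frac{238 - 1010}{1318 - 12} = 427373 - \frac{1}{1306} \left(-772\right) = 427373 - - \frac{386}{653} = 427373 + \frac{386}{653} = \frac{279074955}{653}$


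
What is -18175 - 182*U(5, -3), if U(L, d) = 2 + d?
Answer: -17993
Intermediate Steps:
-18175 - 182*U(5, -3) = -18175 - 182*(2 - 3) = -18175 - 182*(-1) = -18175 - 1*(-182) = -18175 + 182 = -17993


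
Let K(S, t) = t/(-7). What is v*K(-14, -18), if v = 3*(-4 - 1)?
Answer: -270/7 ≈ -38.571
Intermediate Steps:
K(S, t) = -t/7 (K(S, t) = t*(-1/7) = -t/7)
v = -15 (v = 3*(-5) = -15)
v*K(-14, -18) = -(-15)*(-18)/7 = -15*18/7 = -270/7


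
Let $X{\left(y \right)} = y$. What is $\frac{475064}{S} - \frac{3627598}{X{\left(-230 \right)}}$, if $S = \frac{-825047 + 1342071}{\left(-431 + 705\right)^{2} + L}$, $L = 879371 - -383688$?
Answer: $\frac{9255406332847}{7432220} \approx 1.2453 \cdot 10^{6}$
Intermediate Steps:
$L = 1263059$ ($L = 879371 + 383688 = 1263059$)
$S = \frac{517024}{1338135}$ ($S = \frac{-825047 + 1342071}{\left(-431 + 705\right)^{2} + 1263059} = \frac{517024}{274^{2} + 1263059} = \frac{517024}{75076 + 1263059} = \frac{517024}{1338135} \approx 0.38638$)
$\frac{475064}{S} - \frac{3627598}{X{\left(-230 \right)}} = \frac{475064}{\frac{517024}{1338135}} - \frac{3627598}{-230} = 475064 \cdot \frac{1338135}{517024} - - \frac{1813799}{115} = \frac{79462470705}{64628} + \frac{1813799}{115} = \frac{9255406332847}{7432220}$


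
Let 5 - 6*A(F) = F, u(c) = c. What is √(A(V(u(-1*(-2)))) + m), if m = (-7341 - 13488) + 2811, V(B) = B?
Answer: I*√72070/2 ≈ 134.23*I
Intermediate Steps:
A(F) = ⅚ - F/6
m = -18018 (m = -20829 + 2811 = -18018)
√(A(V(u(-1*(-2)))) + m) = √((⅚ - (-1)*(-2)/6) - 18018) = √((⅚ - ⅙*2) - 18018) = √((⅚ - ⅓) - 18018) = √(½ - 18018) = √(-36035/2) = I*√72070/2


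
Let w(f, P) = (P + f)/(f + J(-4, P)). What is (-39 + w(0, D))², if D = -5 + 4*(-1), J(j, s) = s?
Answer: 1444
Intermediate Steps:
D = -9 (D = -5 - 4 = -9)
w(f, P) = 1 (w(f, P) = (P + f)/(f + P) = (P + f)/(P + f) = 1)
(-39 + w(0, D))² = (-39 + 1)² = (-38)² = 1444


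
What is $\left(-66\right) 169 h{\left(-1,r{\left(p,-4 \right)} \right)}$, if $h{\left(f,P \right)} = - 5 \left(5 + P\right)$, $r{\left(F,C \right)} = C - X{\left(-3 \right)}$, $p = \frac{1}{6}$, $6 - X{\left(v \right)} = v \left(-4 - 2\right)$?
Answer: $725010$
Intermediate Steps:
$X{\left(v \right)} = 6 + 6 v$ ($X{\left(v \right)} = 6 - v \left(-4 - 2\right) = 6 - v \left(-6\right) = 6 - - 6 v = 6 + 6 v$)
$p = \frac{1}{6} \approx 0.16667$
$r{\left(F,C \right)} = 12 + C$ ($r{\left(F,C \right)} = C - \left(6 + 6 \left(-3\right)\right) = C - \left(6 - 18\right) = C - -12 = C + 12 = 12 + C$)
$h{\left(f,P \right)} = -25 - 5 P$
$\left(-66\right) 169 h{\left(-1,r{\left(p,-4 \right)} \right)} = \left(-66\right) 169 \left(-25 - 5 \left(12 - 4\right)\right) = - 11154 \left(-25 - 40\right) = \left(-11154\right) \left(-65\right) = 725010$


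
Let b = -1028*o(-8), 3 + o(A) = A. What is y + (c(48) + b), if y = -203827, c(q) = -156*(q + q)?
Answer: -207495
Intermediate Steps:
c(q) = -312*q
o(A) = -3 + A
b = 11308 (b = -1028*(-3 - 8) = -1028*(-11) = 11308)
y + (c(48) + b) = -203827 + (-312*48 + 11308) = -203827 + (-14976 + 11308) = -203827 - 3668 = -207495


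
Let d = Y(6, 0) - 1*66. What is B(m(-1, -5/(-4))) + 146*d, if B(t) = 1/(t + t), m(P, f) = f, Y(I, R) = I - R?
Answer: -43798/5 ≈ -8759.6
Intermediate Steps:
d = -60 (d = (6 - 1*0) - 1*66 = (6 + 0) - 66 = 6 - 66 = -60)
B(t) = 1/(2*t)
B(m(-1, -5/(-4))) + 146*d = 1/(2*((-5/(-4)))) + 146*(-60) = 1/(2*((-5*(-¼)))) - 8760 = 1/(2*(5/4)) - 8760 = (½)*(⅘) - 8760 = ⅖ - 8760 = -43798/5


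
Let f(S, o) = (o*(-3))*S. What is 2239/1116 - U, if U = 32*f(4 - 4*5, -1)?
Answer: 1716415/1116 ≈ 1538.0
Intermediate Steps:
f(S, o) = -3*S*o (f(S, o) = (-3*o)*S = -3*S*o)
U = -1536 (U = 32*(-3*(4 - 4*5)*(-1)) = 32*(-3*(4 - 20)*(-1)) = 32*(-3*(-16)*(-1)) = 32*(-48) = -1536)
2239/1116 - U = 2239/1116 - 1*(-1536) = 2239*(1/1116) + 1536 = 2239/1116 + 1536 = 1716415/1116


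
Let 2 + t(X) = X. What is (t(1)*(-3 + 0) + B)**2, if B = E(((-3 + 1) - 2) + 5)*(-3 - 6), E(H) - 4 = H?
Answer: 1764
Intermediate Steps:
t(X) = -2 + X
E(H) = 4 + H
B = -45 (B = (4 + (((-3 + 1) - 2) + 5))*(-3 - 6) = (4 + ((-2 - 2) + 5))*(-9) = (4 + (-4 + 5))*(-9) = (4 + 1)*(-9) = 5*(-9) = -45)
(t(1)*(-3 + 0) + B)**2 = ((-2 + 1)*(-3 + 0) - 45)**2 = (-1*(-3) - 45)**2 = (3 - 45)**2 = (-42)**2 = 1764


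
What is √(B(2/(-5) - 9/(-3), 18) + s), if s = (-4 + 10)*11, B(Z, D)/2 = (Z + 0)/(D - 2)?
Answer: √26530/20 ≈ 8.1440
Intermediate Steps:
B(Z, D) = 2*Z/(-2 + D) (B(Z, D) = 2*((Z + 0)/(D - 2)) = 2*(Z/(-2 + D)) = 2*Z/(-2 + D))
s = 66 (s = 6*11 = 66)
√(B(2/(-5) - 9/(-3), 18) + s) = √(2*(2/(-5) - 9/(-3))/(-2 + 18) + 66) = √(2*(2*(-⅕) - 9*(-⅓))/16 + 66) = √(2*(-⅖ + 3)*(1/16) + 66) = √(2*(13/5)*(1/16) + 66) = √(13/40 + 66) = √(2653/40) = √26530/20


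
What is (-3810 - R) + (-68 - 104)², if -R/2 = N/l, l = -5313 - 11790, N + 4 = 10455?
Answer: 440791820/17103 ≈ 25773.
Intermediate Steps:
N = 10451 (N = -4 + 10455 = 10451)
l = -17103
R = 20902/17103 (R = -20902/(-17103) = -20902*(-1)/17103 = -2*(-10451/17103) = 20902/17103 ≈ 1.2221)
(-3810 - R) + (-68 - 104)² = (-3810 - 1*20902/17103) + (-68 - 104)² = (-3810 - 20902/17103) + (-172)² = -65183332/17103 + 29584 = 440791820/17103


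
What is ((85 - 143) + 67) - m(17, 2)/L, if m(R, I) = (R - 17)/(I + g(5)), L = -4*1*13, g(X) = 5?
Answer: 9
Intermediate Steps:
L = -52 (L = -4*13 = -52)
m(R, I) = (-17 + R)/(5 + I) (m(R, I) = (R - 17)/(I + 5) = (-17 + R)/(5 + I))
((85 - 143) + 67) - m(17, 2)/L = ((85 - 143) + 67) - (-17 + 17)/(5 + 2)/(-52) = (-58 + 67) - 0/7*(-1)/52 = 9 - (1/7)*0*(-1)/52 = 9 - 0*(-1)/52 = 9 - 1*0 = 9 + 0 = 9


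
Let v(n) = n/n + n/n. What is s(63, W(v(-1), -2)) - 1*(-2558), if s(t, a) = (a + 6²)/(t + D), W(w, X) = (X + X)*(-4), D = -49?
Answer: 17932/7 ≈ 2561.7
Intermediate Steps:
v(n) = 2 (v(n) = 1 + 1 = 2)
W(w, X) = -8*X (W(w, X) = (2*X)*(-4) = -8*X)
s(t, a) = (36 + a)/(-49 + t) (s(t, a) = (a + 6²)/(t - 49) = (a + 36)/(-49 + t) = (36 + a)/(-49 + t))
s(63, W(v(-1), -2)) - 1*(-2558) = (36 - 8*(-2))/(-49 + 63) - 1*(-2558) = (36 + 16)/14 + 2558 = (1/14)*52 + 2558 = 26/7 + 2558 = 17932/7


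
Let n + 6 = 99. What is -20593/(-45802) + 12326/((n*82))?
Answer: 360798835/174643026 ≈ 2.0659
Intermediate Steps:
n = 93 (n = -6 + 99 = 93)
-20593/(-45802) + 12326/((n*82)) = -20593/(-45802) + 12326/((93*82)) = -20593*(-1/45802) + 12326/7626 = 20593/45802 + 12326*(1/7626) = 20593/45802 + 6163/3813 = 360798835/174643026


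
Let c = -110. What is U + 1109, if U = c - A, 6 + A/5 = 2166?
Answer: -9801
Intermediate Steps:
A = 10800 (A = -30 + 5*2166 = -30 + 10830 = 10800)
U = -10910 (U = -110 - 1*10800 = -110 - 10800 = -10910)
U + 1109 = -10910 + 1109 = -9801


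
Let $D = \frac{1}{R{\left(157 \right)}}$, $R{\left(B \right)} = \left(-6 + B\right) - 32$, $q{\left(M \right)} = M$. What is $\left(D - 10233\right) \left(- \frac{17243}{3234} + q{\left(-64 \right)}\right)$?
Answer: $\frac{136518652997}{192423} \approx 7.0947 \cdot 10^{5}$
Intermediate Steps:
$R{\left(B \right)} = -38 + B$ ($R{\left(B \right)} = \left(-6 + B\right) - 32 = -38 + B$)
$D = \frac{1}{119}$ ($D = \frac{1}{-38 + 157} = \frac{1}{119} \approx 0.0084034$)
$\left(D - 10233\right) \left(- \frac{17243}{3234} + q{\left(-64 \right)}\right) = \left(\frac{1}{119} - 10233\right) \left(- \frac{17243}{3234} - 64\right) = - \frac{1217726 \left(\left(-17243\right) \frac{1}{3234} - 64\right)}{119} = - \frac{1217726 \left(- \frac{17243}{3234} - 64\right)}{119} = \left(- \frac{1217726}{119}\right) \left(- \frac{224219}{3234}\right) = \frac{136518652997}{192423}$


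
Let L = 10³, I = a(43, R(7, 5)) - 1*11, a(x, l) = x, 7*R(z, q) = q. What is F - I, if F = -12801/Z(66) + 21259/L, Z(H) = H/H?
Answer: -12811741/1000 ≈ -12812.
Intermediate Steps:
R(z, q) = q/7
Z(H) = 1
I = 32 (I = 43 - 1*11 = 43 - 11 = 32)
L = 1000
F = -12779741/1000 (F = -12801/1 + 21259/1000 = -12801*1 + 21259*(1/1000) = -12801 + 21259/1000 = -12779741/1000 ≈ -12780.)
F - I = -12779741/1000 - 1*32 = -12779741/1000 - 32 = -12811741/1000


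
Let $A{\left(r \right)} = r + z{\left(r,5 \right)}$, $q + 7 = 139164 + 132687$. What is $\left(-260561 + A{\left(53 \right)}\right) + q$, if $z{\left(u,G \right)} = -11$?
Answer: $11325$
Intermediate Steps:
$q = 271844$ ($q = -7 + \left(139164 + 132687\right) = -7 + 271851 = 271844$)
$A{\left(r \right)} = -11 + r$ ($A{\left(r \right)} = r - 11 = -11 + r$)
$\left(-260561 + A{\left(53 \right)}\right) + q = \left(-260561 + \left(-11 + 53\right)\right) + 271844 = \left(-260561 + 42\right) + 271844 = -260519 + 271844 = 11325$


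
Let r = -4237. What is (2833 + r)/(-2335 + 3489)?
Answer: -702/577 ≈ -1.2166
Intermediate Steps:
(2833 + r)/(-2335 + 3489) = (2833 - 4237)/(-2335 + 3489) = -1404/1154 = -1404*1/1154 = -702/577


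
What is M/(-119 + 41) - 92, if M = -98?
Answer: -3539/39 ≈ -90.744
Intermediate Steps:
M/(-119 + 41) - 92 = -98/(-119 + 41) - 92 = -98/(-78) - 92 = -1/78*(-98) - 92 = 49/39 - 92 = -3539/39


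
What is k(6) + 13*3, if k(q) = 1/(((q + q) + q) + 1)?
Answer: 742/19 ≈ 39.053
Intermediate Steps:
k(q) = 1/(1 + 3*q) (k(q) = 1/((2*q + q) + 1) = 1/(3*q + 1) = 1/(1 + 3*q))
k(6) + 13*3 = 1/(1 + 3*6) + 13*3 = 1/(1 + 18) + 39 = 1/19 + 39 = 742/19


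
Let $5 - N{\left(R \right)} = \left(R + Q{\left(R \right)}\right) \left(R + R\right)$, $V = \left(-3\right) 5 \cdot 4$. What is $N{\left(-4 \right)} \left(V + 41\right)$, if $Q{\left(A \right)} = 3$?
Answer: $57$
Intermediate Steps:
$V = -60$ ($V = \left(-15\right) 4 = -60$)
$N{\left(R \right)} = 5 - 2 R \left(3 + R\right)$ ($N{\left(R \right)} = 5 - \left(R + 3\right) \left(R + R\right) = 5 - \left(3 + R\right) 2 R = 5 - 2 R \left(3 + R\right)$)
$N{\left(-4 \right)} \left(V + 41\right) = \left(5 - -24 - 2 \left(-4\right)^{2}\right) \left(-60 + 41\right) = \left(5 + 24 - 32\right) \left(-19\right) = \left(-3\right) \left(-19\right) = 57$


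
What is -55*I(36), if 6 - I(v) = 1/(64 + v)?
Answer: -6589/20 ≈ -329.45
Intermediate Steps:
I(v) = 6 - 1/(64 + v)
-55*I(36) = -55*(383 + 6*36)/(64 + 36) = -55*(383 + 216)/100 = -11*599/20 = -55*599/100 = -6589/20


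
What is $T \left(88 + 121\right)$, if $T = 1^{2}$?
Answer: $209$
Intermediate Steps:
$T = 1$
$T \left(88 + 121\right) = 1 \left(88 + 121\right) = 1 \cdot 209 = 209$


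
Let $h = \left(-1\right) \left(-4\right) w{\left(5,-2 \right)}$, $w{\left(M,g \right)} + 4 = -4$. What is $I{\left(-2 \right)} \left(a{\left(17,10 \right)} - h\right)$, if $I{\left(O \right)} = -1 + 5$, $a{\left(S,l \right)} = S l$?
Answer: $808$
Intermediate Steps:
$w{\left(M,g \right)} = -8$ ($w{\left(M,g \right)} = -4 - 4 = -8$)
$h = -32$ ($h = \left(-1\right) \left(-4\right) \left(-8\right) = 4 \left(-8\right) = -32$)
$I{\left(O \right)} = 4$
$I{\left(-2 \right)} \left(a{\left(17,10 \right)} - h\right) = 4 \left(17 \cdot 10 - -32\right) = 4 \left(170 + 32\right) = 4 \cdot 202 = 808$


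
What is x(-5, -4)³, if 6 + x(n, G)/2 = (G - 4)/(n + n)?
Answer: -140608/125 ≈ -1124.9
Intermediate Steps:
x(n, G) = -12 + (-4 + G)/n (x(n, G) = -12 + 2*((G - 4)/(n + n)) = -12 + 2*((-4 + G)/((2*n))) = -12 + 2*((-4 + G)*(1/(2*n))) = -12 + 2*((-4 + G)/(2*n)) = -12 + (-4 + G)/n)
x(-5, -4)³ = ((-4 - 4 - 12*(-5))/(-5))³ = (-(-4 - 4 + 60)/5)³ = (-⅕*52)³ = (-52/5)³ = -140608/125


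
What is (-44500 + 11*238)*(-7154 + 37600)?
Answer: -1275139372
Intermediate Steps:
(-44500 + 11*238)*(-7154 + 37600) = (-44500 + 2618)*30446 = -41882*30446 = -1275139372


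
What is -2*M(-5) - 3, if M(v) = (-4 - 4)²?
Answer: -131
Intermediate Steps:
M(v) = 64 (M(v) = (-8)² = 64)
-2*M(-5) - 3 = -2*64 - 3 = -128 - 3 = -131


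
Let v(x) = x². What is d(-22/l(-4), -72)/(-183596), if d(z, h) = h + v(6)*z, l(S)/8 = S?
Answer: 27/104912 ≈ 0.00025736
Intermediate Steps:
l(S) = 8*S
d(z, h) = h + 36*z (d(z, h) = h + 6²*z = h + 36*z)
d(-22/l(-4), -72)/(-183596) = (-72 + 36*(-22/(8*(-4))))/(-183596) = (-72 + 36*(-22/(-32)))*(-1/183596) = (-72 + 36*(-22*(-1/32)))*(-1/183596) = (-72 + 36*(11/16))*(-1/183596) = (-72 + 99/4)*(-1/183596) = -189/4*(-1/183596) = 27/104912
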